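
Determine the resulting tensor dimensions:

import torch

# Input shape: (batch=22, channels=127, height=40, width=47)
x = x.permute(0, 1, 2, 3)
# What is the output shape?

Input shape: (22, 127, 40, 47)
Output shape: (22, 127, 40, 47)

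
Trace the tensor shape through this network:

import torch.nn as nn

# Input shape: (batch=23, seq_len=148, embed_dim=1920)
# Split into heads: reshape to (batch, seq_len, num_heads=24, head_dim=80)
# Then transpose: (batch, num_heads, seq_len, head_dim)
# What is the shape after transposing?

Input shape: (23, 148, 1920)
  -> after reshape: (23, 148, 24, 80)
Output shape: (23, 24, 148, 80)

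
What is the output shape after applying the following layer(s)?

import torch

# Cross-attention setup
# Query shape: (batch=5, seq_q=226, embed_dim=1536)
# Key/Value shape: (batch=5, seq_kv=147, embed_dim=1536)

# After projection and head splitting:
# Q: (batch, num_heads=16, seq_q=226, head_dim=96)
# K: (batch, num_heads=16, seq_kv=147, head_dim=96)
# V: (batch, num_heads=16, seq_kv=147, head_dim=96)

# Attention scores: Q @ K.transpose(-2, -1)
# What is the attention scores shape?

Input shape: (5, 226, 1536)
Output shape: (5, 16, 226, 147)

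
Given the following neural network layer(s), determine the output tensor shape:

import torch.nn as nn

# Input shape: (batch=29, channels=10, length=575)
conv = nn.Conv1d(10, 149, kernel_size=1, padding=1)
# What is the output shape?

Input shape: (29, 10, 575)
Output shape: (29, 149, 577)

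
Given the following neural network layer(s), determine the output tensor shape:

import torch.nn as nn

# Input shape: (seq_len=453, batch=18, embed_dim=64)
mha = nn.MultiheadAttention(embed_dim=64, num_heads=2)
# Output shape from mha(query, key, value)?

Input shape: (453, 18, 64)
Output shape: (453, 18, 64)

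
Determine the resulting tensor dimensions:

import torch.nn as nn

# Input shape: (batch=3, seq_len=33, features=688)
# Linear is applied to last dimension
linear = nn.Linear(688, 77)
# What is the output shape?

Input shape: (3, 33, 688)
Output shape: (3, 33, 77)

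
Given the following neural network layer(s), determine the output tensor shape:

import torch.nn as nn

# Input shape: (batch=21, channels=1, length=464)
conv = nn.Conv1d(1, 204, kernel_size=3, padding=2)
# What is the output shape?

Input shape: (21, 1, 464)
Output shape: (21, 204, 466)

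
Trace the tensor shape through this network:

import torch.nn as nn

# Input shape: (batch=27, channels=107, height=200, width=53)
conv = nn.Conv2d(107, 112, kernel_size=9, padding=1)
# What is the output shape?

Input shape: (27, 107, 200, 53)
Output shape: (27, 112, 194, 47)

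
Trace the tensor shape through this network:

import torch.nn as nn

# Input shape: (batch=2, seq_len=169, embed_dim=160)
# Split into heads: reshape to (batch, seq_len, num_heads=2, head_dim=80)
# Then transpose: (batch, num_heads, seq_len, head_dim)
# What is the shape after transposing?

Input shape: (2, 169, 160)
  -> after reshape: (2, 169, 2, 80)
Output shape: (2, 2, 169, 80)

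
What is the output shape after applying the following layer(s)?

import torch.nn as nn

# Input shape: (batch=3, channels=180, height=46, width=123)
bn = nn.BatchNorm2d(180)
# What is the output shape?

Input shape: (3, 180, 46, 123)
Output shape: (3, 180, 46, 123)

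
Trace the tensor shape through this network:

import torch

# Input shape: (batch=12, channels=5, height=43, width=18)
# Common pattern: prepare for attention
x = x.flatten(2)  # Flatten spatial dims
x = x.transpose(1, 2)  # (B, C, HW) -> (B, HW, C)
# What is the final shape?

Input shape: (12, 5, 43, 18)
  -> after flatten(2): (12, 5, 774)
Output shape: (12, 774, 5)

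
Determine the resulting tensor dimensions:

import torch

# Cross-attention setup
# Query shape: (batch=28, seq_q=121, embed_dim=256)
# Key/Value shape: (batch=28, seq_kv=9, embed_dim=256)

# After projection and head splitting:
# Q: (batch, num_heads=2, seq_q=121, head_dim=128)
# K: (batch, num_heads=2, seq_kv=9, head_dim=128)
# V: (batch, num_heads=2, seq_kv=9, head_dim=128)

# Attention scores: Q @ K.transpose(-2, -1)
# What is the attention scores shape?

Input shape: (28, 121, 256)
Output shape: (28, 2, 121, 9)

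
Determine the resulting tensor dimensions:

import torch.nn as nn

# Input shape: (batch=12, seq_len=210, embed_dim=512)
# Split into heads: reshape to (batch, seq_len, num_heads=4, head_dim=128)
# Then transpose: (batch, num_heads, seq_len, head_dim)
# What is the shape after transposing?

Input shape: (12, 210, 512)
  -> after reshape: (12, 210, 4, 128)
Output shape: (12, 4, 210, 128)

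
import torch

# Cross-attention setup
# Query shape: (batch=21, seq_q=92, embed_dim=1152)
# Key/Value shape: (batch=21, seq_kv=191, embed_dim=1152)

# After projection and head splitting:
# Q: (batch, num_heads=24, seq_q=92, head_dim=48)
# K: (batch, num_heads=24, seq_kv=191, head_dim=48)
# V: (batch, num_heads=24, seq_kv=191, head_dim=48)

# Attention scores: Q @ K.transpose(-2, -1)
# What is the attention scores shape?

Input shape: (21, 92, 1152)
Output shape: (21, 24, 92, 191)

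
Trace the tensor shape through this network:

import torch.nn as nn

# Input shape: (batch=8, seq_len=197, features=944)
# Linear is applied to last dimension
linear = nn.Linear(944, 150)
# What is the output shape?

Input shape: (8, 197, 944)
Output shape: (8, 197, 150)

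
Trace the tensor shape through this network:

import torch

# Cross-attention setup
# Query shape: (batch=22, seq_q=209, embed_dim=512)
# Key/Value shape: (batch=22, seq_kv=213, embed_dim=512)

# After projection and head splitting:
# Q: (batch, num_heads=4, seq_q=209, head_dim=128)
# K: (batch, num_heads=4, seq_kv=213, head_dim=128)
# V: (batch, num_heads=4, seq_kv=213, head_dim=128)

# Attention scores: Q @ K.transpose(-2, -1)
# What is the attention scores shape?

Input shape: (22, 209, 512)
Output shape: (22, 4, 209, 213)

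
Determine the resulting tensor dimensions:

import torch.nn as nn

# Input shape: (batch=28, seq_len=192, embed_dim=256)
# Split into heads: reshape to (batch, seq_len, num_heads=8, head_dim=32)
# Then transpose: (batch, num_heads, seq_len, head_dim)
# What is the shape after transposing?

Input shape: (28, 192, 256)
  -> after reshape: (28, 192, 8, 32)
Output shape: (28, 8, 192, 32)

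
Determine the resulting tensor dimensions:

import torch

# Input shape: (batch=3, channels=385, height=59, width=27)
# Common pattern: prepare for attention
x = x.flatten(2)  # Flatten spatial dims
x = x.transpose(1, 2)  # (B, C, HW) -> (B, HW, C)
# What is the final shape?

Input shape: (3, 385, 59, 27)
  -> after flatten(2): (3, 385, 1593)
Output shape: (3, 1593, 385)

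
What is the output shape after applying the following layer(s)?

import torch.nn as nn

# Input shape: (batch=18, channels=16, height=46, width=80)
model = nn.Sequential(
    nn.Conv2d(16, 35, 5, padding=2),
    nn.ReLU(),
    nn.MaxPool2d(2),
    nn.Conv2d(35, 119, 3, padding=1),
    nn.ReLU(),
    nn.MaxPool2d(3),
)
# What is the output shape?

Input shape: (18, 16, 46, 80)
  -> after first Conv2d: (18, 35, 46, 80)
  -> after first MaxPool2d: (18, 35, 23, 40)
  -> after second Conv2d: (18, 119, 23, 40)
Output shape: (18, 119, 7, 13)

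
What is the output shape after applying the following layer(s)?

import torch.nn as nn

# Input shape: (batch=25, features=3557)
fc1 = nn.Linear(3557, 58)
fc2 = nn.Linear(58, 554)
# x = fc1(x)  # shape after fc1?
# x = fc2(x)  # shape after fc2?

Input shape: (25, 3557)
  -> after fc1: (25, 58)
Output shape: (25, 554)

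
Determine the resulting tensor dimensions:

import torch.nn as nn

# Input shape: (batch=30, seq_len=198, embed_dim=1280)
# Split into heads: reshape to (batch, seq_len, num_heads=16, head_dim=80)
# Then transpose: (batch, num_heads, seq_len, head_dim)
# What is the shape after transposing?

Input shape: (30, 198, 1280)
  -> after reshape: (30, 198, 16, 80)
Output shape: (30, 16, 198, 80)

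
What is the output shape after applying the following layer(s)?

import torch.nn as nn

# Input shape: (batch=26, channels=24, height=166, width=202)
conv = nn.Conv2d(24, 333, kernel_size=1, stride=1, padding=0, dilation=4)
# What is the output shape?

Input shape: (26, 24, 166, 202)
Output shape: (26, 333, 166, 202)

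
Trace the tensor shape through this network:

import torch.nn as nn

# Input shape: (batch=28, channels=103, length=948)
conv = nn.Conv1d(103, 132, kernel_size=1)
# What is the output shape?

Input shape: (28, 103, 948)
Output shape: (28, 132, 948)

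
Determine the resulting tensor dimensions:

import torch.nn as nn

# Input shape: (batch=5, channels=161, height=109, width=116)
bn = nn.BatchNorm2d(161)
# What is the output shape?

Input shape: (5, 161, 109, 116)
Output shape: (5, 161, 109, 116)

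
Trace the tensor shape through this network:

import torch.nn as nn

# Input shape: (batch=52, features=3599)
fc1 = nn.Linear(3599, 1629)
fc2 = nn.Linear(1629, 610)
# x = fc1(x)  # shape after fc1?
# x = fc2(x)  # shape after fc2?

Input shape: (52, 3599)
  -> after fc1: (52, 1629)
Output shape: (52, 610)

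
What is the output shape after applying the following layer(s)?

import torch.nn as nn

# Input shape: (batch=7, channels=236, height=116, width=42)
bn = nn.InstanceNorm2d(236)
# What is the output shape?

Input shape: (7, 236, 116, 42)
Output shape: (7, 236, 116, 42)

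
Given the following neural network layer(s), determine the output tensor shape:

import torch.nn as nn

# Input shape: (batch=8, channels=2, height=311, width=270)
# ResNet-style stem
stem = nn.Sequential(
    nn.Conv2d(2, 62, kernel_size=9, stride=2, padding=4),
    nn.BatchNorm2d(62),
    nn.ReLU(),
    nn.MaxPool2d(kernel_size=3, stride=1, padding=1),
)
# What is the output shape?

Input shape: (8, 2, 311, 270)
  -> after Conv2d 9x9 stride=2: (8, 62, 156, 135)
Output shape: (8, 62, 156, 135)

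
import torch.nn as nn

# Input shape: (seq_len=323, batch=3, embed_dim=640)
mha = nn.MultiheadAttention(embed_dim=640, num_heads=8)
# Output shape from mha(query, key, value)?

Input shape: (323, 3, 640)
Output shape: (323, 3, 640)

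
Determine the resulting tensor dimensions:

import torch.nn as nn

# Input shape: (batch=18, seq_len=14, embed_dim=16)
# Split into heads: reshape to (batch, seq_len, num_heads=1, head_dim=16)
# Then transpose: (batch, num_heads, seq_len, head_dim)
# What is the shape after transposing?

Input shape: (18, 14, 16)
  -> after reshape: (18, 14, 1, 16)
Output shape: (18, 1, 14, 16)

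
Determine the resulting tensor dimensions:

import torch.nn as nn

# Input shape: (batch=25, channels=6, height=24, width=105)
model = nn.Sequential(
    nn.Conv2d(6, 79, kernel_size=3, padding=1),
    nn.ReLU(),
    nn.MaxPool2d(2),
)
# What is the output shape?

Input shape: (25, 6, 24, 105)
  -> after Conv2d: (25, 79, 24, 105)
  -> after ReLU: (25, 79, 24, 105)
Output shape: (25, 79, 12, 52)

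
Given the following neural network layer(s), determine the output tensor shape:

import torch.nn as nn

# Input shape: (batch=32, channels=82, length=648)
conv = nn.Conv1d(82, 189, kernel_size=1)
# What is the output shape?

Input shape: (32, 82, 648)
Output shape: (32, 189, 648)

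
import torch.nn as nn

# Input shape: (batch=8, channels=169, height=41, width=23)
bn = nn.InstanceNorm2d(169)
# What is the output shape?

Input shape: (8, 169, 41, 23)
Output shape: (8, 169, 41, 23)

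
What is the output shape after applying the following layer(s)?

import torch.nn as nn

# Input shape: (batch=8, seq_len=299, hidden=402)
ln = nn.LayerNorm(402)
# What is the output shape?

Input shape: (8, 299, 402)
Output shape: (8, 299, 402)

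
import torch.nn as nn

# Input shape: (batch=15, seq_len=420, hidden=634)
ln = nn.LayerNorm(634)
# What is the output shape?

Input shape: (15, 420, 634)
Output shape: (15, 420, 634)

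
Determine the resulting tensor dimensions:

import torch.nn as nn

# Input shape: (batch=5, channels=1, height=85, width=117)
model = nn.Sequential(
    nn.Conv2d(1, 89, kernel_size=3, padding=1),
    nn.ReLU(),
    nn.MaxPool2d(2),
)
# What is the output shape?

Input shape: (5, 1, 85, 117)
  -> after Conv2d: (5, 89, 85, 117)
  -> after ReLU: (5, 89, 85, 117)
Output shape: (5, 89, 42, 58)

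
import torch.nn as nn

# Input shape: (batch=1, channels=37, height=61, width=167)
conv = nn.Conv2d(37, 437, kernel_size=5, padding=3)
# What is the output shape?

Input shape: (1, 37, 61, 167)
Output shape: (1, 437, 63, 169)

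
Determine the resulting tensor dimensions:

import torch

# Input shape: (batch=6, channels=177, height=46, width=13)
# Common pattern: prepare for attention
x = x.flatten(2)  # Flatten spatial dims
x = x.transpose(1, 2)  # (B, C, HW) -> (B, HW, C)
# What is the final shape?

Input shape: (6, 177, 46, 13)
  -> after flatten(2): (6, 177, 598)
Output shape: (6, 598, 177)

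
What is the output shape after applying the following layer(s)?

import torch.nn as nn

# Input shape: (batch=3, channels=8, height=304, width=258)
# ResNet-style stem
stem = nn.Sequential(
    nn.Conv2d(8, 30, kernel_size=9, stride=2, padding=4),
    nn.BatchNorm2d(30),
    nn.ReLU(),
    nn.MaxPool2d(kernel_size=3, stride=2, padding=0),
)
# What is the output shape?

Input shape: (3, 8, 304, 258)
  -> after Conv2d 9x9 stride=2: (3, 30, 152, 129)
Output shape: (3, 30, 75, 64)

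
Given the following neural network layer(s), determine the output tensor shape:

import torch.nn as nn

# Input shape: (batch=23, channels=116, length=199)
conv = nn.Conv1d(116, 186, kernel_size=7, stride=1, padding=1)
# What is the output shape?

Input shape: (23, 116, 199)
Output shape: (23, 186, 195)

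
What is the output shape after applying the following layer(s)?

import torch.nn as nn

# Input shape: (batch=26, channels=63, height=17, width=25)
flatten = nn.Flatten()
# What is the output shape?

Input shape: (26, 63, 17, 25)
Output shape: (26, 26775)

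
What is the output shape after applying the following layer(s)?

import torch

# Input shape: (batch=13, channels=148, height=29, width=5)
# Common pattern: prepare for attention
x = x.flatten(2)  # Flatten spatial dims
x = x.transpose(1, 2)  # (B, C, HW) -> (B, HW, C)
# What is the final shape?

Input shape: (13, 148, 29, 5)
  -> after flatten(2): (13, 148, 145)
Output shape: (13, 145, 148)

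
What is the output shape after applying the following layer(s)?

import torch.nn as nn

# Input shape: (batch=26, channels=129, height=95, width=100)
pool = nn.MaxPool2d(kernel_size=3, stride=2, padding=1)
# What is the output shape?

Input shape: (26, 129, 95, 100)
Output shape: (26, 129, 48, 50)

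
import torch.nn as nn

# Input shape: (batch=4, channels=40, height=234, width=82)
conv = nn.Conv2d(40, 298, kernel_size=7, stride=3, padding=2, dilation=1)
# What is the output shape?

Input shape: (4, 40, 234, 82)
Output shape: (4, 298, 78, 27)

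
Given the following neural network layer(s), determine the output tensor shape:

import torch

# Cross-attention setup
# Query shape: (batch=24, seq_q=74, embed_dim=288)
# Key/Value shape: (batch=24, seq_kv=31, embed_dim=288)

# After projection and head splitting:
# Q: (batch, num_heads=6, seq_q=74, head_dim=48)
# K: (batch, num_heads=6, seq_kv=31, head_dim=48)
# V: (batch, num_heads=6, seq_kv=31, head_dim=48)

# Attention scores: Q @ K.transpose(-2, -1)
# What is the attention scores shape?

Input shape: (24, 74, 288)
Output shape: (24, 6, 74, 31)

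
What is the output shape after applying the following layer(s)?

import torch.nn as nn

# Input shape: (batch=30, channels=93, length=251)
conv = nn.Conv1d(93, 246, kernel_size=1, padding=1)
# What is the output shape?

Input shape: (30, 93, 251)
Output shape: (30, 246, 253)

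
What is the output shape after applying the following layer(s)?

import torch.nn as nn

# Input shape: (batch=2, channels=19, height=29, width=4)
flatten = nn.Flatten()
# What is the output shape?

Input shape: (2, 19, 29, 4)
Output shape: (2, 2204)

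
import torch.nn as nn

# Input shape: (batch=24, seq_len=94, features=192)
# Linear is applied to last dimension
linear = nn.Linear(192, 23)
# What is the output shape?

Input shape: (24, 94, 192)
Output shape: (24, 94, 23)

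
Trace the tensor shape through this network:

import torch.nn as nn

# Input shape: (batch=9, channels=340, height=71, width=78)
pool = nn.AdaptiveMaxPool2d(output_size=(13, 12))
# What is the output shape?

Input shape: (9, 340, 71, 78)
Output shape: (9, 340, 13, 12)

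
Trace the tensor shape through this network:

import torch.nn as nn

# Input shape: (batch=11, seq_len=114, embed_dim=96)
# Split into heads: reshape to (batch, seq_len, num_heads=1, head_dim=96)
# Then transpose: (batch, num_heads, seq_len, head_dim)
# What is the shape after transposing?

Input shape: (11, 114, 96)
  -> after reshape: (11, 114, 1, 96)
Output shape: (11, 1, 114, 96)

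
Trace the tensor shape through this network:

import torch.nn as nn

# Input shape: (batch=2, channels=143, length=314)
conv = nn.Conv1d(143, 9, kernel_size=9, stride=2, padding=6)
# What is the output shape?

Input shape: (2, 143, 314)
Output shape: (2, 9, 159)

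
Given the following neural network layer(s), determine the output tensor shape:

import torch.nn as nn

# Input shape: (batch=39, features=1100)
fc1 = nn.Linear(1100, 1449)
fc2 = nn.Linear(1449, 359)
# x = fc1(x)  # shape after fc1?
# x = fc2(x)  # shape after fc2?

Input shape: (39, 1100)
  -> after fc1: (39, 1449)
Output shape: (39, 359)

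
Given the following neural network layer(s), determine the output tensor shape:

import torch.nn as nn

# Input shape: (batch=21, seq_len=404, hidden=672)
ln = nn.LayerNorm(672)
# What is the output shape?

Input shape: (21, 404, 672)
Output shape: (21, 404, 672)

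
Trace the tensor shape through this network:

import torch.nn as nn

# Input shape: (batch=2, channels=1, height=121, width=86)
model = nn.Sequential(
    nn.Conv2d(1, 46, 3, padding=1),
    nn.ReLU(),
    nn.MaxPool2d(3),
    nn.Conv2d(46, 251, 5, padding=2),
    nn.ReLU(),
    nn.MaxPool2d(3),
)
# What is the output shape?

Input shape: (2, 1, 121, 86)
  -> after first Conv2d: (2, 46, 121, 86)
  -> after first MaxPool2d: (2, 46, 40, 28)
  -> after second Conv2d: (2, 251, 40, 28)
Output shape: (2, 251, 13, 9)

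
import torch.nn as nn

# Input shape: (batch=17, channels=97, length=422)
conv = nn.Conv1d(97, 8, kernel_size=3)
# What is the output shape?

Input shape: (17, 97, 422)
Output shape: (17, 8, 420)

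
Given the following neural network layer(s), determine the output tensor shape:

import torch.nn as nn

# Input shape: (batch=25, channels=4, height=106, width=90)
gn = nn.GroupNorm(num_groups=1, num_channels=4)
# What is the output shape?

Input shape: (25, 4, 106, 90)
Output shape: (25, 4, 106, 90)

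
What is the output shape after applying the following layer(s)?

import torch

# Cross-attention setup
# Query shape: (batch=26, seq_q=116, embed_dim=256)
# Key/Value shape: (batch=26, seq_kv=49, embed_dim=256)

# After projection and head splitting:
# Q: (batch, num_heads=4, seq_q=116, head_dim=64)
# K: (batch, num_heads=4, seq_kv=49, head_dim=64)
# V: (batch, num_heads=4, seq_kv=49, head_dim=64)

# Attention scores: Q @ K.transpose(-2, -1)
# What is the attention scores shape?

Input shape: (26, 116, 256)
Output shape: (26, 4, 116, 49)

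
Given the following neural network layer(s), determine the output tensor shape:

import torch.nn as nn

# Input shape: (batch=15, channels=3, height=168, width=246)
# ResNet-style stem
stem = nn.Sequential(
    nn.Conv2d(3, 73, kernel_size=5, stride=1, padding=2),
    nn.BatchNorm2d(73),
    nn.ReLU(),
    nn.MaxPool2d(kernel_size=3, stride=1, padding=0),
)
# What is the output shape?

Input shape: (15, 3, 168, 246)
  -> after Conv2d 5x5 stride=1: (15, 73, 168, 246)
Output shape: (15, 73, 166, 244)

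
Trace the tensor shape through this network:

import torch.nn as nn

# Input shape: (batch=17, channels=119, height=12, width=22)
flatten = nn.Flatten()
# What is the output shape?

Input shape: (17, 119, 12, 22)
Output shape: (17, 31416)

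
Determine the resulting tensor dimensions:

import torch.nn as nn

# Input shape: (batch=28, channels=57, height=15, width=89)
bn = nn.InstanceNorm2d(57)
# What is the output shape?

Input shape: (28, 57, 15, 89)
Output shape: (28, 57, 15, 89)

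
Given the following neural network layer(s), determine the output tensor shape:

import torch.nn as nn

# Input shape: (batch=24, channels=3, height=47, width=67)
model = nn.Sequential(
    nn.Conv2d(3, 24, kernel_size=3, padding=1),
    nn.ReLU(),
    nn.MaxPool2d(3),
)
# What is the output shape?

Input shape: (24, 3, 47, 67)
  -> after Conv2d: (24, 24, 47, 67)
  -> after ReLU: (24, 24, 47, 67)
Output shape: (24, 24, 15, 22)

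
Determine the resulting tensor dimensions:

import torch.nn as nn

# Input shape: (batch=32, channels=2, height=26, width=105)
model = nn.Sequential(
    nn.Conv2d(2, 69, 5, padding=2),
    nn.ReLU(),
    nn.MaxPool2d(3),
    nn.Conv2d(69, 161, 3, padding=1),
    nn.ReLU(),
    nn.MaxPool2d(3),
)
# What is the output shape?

Input shape: (32, 2, 26, 105)
  -> after first Conv2d: (32, 69, 26, 105)
  -> after first MaxPool2d: (32, 69, 8, 35)
  -> after second Conv2d: (32, 161, 8, 35)
Output shape: (32, 161, 2, 11)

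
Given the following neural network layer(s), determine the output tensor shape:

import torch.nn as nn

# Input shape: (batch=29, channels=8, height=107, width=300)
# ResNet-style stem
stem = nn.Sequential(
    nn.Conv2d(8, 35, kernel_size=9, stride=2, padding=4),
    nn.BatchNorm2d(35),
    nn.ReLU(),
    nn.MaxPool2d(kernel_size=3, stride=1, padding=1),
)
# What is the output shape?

Input shape: (29, 8, 107, 300)
  -> after Conv2d 9x9 stride=2: (29, 35, 54, 150)
Output shape: (29, 35, 54, 150)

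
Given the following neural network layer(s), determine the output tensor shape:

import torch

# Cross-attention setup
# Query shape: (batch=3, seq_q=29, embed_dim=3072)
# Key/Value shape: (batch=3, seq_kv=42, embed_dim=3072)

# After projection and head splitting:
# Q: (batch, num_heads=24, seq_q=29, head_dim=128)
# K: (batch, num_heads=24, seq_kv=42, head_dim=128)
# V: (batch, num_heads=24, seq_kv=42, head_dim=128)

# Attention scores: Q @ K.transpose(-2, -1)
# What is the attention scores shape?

Input shape: (3, 29, 3072)
Output shape: (3, 24, 29, 42)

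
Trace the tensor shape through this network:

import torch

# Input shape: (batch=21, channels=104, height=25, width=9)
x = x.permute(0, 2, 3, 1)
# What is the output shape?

Input shape: (21, 104, 25, 9)
Output shape: (21, 25, 9, 104)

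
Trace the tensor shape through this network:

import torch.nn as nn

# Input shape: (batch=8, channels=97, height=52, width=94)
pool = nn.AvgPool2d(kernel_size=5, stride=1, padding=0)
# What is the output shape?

Input shape: (8, 97, 52, 94)
Output shape: (8, 97, 48, 90)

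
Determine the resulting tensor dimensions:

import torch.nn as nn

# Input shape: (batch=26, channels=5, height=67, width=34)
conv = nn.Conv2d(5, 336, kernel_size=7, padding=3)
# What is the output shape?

Input shape: (26, 5, 67, 34)
Output shape: (26, 336, 67, 34)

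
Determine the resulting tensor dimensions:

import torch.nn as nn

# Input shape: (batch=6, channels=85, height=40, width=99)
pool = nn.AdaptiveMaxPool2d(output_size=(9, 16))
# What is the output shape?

Input shape: (6, 85, 40, 99)
Output shape: (6, 85, 9, 16)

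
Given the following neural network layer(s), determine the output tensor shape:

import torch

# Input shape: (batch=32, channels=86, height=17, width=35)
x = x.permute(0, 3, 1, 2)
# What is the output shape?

Input shape: (32, 86, 17, 35)
Output shape: (32, 35, 86, 17)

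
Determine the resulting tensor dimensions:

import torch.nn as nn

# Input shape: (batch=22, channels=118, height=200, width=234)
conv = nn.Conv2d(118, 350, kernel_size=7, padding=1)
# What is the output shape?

Input shape: (22, 118, 200, 234)
Output shape: (22, 350, 196, 230)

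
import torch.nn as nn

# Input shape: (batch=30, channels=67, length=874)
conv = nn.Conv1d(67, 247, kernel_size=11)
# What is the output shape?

Input shape: (30, 67, 874)
Output shape: (30, 247, 864)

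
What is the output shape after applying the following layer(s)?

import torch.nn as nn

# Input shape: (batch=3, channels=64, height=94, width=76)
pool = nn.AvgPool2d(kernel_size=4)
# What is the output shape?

Input shape: (3, 64, 94, 76)
Output shape: (3, 64, 23, 19)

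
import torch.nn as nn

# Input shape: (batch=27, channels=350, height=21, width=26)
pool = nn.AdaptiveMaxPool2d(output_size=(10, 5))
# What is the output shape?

Input shape: (27, 350, 21, 26)
Output shape: (27, 350, 10, 5)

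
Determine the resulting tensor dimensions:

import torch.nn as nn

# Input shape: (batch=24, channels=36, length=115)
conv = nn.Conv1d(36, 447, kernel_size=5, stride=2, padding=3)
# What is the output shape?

Input shape: (24, 36, 115)
Output shape: (24, 447, 59)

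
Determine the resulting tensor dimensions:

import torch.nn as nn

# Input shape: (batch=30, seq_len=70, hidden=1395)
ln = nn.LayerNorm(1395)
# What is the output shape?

Input shape: (30, 70, 1395)
Output shape: (30, 70, 1395)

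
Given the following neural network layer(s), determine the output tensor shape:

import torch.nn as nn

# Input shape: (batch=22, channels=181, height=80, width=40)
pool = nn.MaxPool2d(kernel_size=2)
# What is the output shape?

Input shape: (22, 181, 80, 40)
Output shape: (22, 181, 40, 20)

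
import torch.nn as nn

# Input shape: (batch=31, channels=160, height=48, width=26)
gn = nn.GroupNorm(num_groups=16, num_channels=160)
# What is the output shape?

Input shape: (31, 160, 48, 26)
Output shape: (31, 160, 48, 26)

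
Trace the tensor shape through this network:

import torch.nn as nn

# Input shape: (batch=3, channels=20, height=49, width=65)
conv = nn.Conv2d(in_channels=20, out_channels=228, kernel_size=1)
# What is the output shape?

Input shape: (3, 20, 49, 65)
Output shape: (3, 228, 49, 65)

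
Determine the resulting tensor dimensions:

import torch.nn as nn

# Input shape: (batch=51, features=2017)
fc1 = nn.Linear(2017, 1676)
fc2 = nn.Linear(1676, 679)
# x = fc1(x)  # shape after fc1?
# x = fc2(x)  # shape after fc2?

Input shape: (51, 2017)
  -> after fc1: (51, 1676)
Output shape: (51, 679)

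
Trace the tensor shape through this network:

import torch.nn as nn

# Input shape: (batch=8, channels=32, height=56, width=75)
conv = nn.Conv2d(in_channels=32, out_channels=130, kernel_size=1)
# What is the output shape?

Input shape: (8, 32, 56, 75)
Output shape: (8, 130, 56, 75)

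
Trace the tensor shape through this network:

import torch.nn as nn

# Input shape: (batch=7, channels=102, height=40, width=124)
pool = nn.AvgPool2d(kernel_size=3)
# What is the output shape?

Input shape: (7, 102, 40, 124)
Output shape: (7, 102, 13, 41)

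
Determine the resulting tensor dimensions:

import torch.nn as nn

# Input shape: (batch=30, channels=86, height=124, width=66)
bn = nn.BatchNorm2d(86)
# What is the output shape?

Input shape: (30, 86, 124, 66)
Output shape: (30, 86, 124, 66)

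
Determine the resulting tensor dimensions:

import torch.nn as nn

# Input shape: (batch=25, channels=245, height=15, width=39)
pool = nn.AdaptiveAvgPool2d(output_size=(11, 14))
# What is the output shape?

Input shape: (25, 245, 15, 39)
Output shape: (25, 245, 11, 14)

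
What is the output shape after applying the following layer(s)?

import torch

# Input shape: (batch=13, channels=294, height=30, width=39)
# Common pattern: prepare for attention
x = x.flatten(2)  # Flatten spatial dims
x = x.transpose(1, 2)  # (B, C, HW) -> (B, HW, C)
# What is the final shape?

Input shape: (13, 294, 30, 39)
  -> after flatten(2): (13, 294, 1170)
Output shape: (13, 1170, 294)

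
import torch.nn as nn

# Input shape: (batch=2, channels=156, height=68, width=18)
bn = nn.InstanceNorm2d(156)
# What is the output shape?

Input shape: (2, 156, 68, 18)
Output shape: (2, 156, 68, 18)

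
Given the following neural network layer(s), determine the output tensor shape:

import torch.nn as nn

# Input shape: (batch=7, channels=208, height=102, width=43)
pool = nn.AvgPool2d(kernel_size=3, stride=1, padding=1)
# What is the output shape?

Input shape: (7, 208, 102, 43)
Output shape: (7, 208, 102, 43)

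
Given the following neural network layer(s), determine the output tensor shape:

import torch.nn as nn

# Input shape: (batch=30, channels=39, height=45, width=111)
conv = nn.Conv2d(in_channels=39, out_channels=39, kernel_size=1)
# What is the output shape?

Input shape: (30, 39, 45, 111)
Output shape: (30, 39, 45, 111)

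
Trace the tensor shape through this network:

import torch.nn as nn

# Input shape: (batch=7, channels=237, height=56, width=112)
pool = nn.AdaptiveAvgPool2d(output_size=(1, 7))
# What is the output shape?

Input shape: (7, 237, 56, 112)
Output shape: (7, 237, 1, 7)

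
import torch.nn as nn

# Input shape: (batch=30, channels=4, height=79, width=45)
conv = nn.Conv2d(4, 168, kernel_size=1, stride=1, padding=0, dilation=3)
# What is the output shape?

Input shape: (30, 4, 79, 45)
Output shape: (30, 168, 79, 45)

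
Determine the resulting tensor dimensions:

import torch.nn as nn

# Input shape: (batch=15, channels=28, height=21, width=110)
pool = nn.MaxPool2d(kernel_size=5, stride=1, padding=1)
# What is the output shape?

Input shape: (15, 28, 21, 110)
Output shape: (15, 28, 19, 108)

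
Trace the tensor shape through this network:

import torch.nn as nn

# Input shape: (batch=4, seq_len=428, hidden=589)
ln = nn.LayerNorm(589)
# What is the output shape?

Input shape: (4, 428, 589)
Output shape: (4, 428, 589)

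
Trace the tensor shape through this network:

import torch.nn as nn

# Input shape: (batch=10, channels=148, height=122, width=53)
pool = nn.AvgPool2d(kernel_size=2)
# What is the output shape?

Input shape: (10, 148, 122, 53)
Output shape: (10, 148, 61, 26)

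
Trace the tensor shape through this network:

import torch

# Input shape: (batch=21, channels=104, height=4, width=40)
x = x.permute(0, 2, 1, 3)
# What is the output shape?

Input shape: (21, 104, 4, 40)
Output shape: (21, 4, 104, 40)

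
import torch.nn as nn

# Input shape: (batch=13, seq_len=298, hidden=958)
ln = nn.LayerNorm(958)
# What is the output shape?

Input shape: (13, 298, 958)
Output shape: (13, 298, 958)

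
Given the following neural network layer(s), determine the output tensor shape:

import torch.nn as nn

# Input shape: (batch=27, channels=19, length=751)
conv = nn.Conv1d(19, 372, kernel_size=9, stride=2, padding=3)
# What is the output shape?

Input shape: (27, 19, 751)
Output shape: (27, 372, 375)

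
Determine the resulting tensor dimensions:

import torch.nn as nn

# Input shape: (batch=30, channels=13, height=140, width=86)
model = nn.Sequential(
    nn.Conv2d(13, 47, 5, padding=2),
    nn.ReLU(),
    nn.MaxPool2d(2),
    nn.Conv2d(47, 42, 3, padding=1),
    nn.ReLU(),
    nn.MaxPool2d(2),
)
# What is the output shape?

Input shape: (30, 13, 140, 86)
  -> after first Conv2d: (30, 47, 140, 86)
  -> after first MaxPool2d: (30, 47, 70, 43)
  -> after second Conv2d: (30, 42, 70, 43)
Output shape: (30, 42, 35, 21)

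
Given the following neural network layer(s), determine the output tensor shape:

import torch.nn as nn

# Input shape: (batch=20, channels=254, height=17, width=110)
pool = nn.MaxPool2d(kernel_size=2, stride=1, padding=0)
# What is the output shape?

Input shape: (20, 254, 17, 110)
Output shape: (20, 254, 16, 109)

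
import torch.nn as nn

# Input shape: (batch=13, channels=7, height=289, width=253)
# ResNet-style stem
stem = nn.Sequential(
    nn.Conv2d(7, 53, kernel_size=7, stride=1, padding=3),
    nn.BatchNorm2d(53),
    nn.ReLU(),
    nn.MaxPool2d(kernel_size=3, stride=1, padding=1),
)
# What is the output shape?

Input shape: (13, 7, 289, 253)
  -> after Conv2d 7x7 stride=1: (13, 53, 289, 253)
Output shape: (13, 53, 289, 253)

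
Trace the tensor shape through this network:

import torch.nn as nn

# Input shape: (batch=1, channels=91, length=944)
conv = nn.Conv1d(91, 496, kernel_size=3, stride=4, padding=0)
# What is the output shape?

Input shape: (1, 91, 944)
Output shape: (1, 496, 236)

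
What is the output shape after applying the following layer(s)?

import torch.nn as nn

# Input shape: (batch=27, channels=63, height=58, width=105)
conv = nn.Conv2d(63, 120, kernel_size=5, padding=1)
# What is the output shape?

Input shape: (27, 63, 58, 105)
Output shape: (27, 120, 56, 103)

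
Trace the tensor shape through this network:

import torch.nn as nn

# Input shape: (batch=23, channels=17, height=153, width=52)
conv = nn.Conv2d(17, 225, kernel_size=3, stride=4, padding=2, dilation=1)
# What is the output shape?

Input shape: (23, 17, 153, 52)
Output shape: (23, 225, 39, 14)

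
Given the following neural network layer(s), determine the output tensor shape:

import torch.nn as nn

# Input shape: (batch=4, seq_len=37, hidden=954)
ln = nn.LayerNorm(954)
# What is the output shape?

Input shape: (4, 37, 954)
Output shape: (4, 37, 954)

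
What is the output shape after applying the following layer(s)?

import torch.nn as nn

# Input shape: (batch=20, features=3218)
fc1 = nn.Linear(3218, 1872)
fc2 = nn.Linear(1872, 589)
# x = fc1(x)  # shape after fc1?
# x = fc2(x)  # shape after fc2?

Input shape: (20, 3218)
  -> after fc1: (20, 1872)
Output shape: (20, 589)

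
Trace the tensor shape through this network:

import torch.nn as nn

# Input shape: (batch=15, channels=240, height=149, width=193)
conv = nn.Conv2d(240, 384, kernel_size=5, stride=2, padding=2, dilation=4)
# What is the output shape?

Input shape: (15, 240, 149, 193)
Output shape: (15, 384, 69, 91)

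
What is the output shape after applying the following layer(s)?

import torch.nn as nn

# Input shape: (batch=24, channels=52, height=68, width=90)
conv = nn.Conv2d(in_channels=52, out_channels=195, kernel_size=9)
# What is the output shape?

Input shape: (24, 52, 68, 90)
Output shape: (24, 195, 60, 82)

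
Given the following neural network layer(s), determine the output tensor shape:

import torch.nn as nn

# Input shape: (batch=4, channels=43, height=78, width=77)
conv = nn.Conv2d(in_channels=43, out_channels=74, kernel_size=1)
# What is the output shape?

Input shape: (4, 43, 78, 77)
Output shape: (4, 74, 78, 77)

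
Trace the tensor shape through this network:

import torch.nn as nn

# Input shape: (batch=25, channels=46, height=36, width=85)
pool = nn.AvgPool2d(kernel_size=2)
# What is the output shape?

Input shape: (25, 46, 36, 85)
Output shape: (25, 46, 18, 42)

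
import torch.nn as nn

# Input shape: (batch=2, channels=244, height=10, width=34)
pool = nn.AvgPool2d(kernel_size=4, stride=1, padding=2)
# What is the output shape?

Input shape: (2, 244, 10, 34)
Output shape: (2, 244, 11, 35)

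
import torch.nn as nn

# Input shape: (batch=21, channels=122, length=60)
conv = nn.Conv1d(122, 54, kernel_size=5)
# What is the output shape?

Input shape: (21, 122, 60)
Output shape: (21, 54, 56)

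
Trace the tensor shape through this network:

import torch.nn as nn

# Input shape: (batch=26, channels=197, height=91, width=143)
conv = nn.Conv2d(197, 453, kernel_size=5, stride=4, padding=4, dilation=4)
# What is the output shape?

Input shape: (26, 197, 91, 143)
Output shape: (26, 453, 21, 34)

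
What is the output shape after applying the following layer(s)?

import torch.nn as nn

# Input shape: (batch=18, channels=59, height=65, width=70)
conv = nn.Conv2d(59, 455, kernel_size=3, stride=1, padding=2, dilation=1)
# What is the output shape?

Input shape: (18, 59, 65, 70)
Output shape: (18, 455, 67, 72)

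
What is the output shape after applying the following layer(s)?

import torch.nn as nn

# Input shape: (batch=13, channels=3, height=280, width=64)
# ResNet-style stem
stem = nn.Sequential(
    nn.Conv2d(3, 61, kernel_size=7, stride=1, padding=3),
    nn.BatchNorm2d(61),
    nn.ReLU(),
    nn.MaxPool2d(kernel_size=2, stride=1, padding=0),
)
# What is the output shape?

Input shape: (13, 3, 280, 64)
  -> after Conv2d 7x7 stride=1: (13, 61, 280, 64)
Output shape: (13, 61, 279, 63)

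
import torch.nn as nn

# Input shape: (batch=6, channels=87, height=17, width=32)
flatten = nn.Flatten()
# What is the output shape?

Input shape: (6, 87, 17, 32)
Output shape: (6, 47328)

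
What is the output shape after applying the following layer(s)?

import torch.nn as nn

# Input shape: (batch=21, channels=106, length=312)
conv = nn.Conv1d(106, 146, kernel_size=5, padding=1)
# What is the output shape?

Input shape: (21, 106, 312)
Output shape: (21, 146, 310)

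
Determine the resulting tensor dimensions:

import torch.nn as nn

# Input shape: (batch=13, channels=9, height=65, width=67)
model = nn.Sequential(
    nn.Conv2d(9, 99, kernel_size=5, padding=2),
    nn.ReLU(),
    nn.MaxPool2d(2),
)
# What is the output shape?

Input shape: (13, 9, 65, 67)
  -> after Conv2d: (13, 99, 65, 67)
  -> after ReLU: (13, 99, 65, 67)
Output shape: (13, 99, 32, 33)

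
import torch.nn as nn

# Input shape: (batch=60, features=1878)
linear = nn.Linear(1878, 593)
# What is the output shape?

Input shape: (60, 1878)
Output shape: (60, 593)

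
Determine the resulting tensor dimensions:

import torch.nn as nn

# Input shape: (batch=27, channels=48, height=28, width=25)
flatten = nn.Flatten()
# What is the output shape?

Input shape: (27, 48, 28, 25)
Output shape: (27, 33600)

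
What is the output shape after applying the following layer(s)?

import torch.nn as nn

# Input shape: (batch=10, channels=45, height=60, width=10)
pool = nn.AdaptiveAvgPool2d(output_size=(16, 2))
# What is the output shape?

Input shape: (10, 45, 60, 10)
Output shape: (10, 45, 16, 2)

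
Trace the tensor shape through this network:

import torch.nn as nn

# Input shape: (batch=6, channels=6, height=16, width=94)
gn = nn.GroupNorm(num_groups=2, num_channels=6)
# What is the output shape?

Input shape: (6, 6, 16, 94)
Output shape: (6, 6, 16, 94)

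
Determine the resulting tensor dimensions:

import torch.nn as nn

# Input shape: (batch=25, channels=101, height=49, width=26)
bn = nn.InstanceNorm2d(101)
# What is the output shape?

Input shape: (25, 101, 49, 26)
Output shape: (25, 101, 49, 26)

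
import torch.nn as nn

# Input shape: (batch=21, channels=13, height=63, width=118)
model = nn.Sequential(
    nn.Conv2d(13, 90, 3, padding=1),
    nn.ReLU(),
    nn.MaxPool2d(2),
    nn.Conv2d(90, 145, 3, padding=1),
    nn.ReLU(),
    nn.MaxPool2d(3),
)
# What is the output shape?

Input shape: (21, 13, 63, 118)
  -> after first Conv2d: (21, 90, 63, 118)
  -> after first MaxPool2d: (21, 90, 31, 59)
  -> after second Conv2d: (21, 145, 31, 59)
Output shape: (21, 145, 10, 19)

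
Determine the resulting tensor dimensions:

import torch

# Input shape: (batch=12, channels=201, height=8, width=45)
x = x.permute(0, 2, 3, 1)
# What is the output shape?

Input shape: (12, 201, 8, 45)
Output shape: (12, 8, 45, 201)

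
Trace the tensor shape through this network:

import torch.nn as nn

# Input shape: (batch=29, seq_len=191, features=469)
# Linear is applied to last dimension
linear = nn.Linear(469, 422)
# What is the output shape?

Input shape: (29, 191, 469)
Output shape: (29, 191, 422)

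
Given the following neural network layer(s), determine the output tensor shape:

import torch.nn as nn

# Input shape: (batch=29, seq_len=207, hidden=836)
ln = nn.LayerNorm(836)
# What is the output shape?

Input shape: (29, 207, 836)
Output shape: (29, 207, 836)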